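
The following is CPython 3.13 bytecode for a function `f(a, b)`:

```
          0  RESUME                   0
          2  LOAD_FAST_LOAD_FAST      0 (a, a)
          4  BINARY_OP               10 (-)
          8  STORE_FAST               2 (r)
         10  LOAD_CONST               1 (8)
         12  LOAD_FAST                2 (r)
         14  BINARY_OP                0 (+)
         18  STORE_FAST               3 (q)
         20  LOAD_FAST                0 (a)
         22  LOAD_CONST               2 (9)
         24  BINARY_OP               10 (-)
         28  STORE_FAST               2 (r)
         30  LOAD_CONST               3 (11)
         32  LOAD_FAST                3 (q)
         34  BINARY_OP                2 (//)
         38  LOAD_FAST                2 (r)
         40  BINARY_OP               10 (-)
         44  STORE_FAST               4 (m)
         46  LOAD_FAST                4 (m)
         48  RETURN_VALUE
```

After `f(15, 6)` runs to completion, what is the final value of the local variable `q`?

8

LOAD_FAST_LOAD_FAST a,a → push 15,15. Stack: [15, 15]
BINARY_OP - → 15 - 15 = 0. Stack: [0]
STORE_FAST r → r=0. Stack: []
LOAD_CONST → push 8. Stack: [8]
LOAD_FAST r → push 0. Stack: [8, 0]
BINARY_OP + → 8 + 0 = 8. Stack: [8]
STORE_FAST q → q=8. Stack: []
LOAD_FAST a → push 15. Stack: [15]
LOAD_CONST → push 9. Stack: [15, 9]
BINARY_OP - → 15 - 9 = 6. Stack: [6]
STORE_FAST r → r=6. Stack: []
LOAD_CONST → push 11. Stack: [11]
LOAD_FAST q → push 8. Stack: [11, 8]
BINARY_OP // → 11 // 8 = 1. Stack: [1]
LOAD_FAST r → push 6. Stack: [1, 6]
BINARY_OP - → 1 - 6 = -5. Stack: [-5]
STORE_FAST m → m=-5. Stack: []
LOAD_FAST m → push -5. Stack: [-5]
RETURN_VALUE → return -5.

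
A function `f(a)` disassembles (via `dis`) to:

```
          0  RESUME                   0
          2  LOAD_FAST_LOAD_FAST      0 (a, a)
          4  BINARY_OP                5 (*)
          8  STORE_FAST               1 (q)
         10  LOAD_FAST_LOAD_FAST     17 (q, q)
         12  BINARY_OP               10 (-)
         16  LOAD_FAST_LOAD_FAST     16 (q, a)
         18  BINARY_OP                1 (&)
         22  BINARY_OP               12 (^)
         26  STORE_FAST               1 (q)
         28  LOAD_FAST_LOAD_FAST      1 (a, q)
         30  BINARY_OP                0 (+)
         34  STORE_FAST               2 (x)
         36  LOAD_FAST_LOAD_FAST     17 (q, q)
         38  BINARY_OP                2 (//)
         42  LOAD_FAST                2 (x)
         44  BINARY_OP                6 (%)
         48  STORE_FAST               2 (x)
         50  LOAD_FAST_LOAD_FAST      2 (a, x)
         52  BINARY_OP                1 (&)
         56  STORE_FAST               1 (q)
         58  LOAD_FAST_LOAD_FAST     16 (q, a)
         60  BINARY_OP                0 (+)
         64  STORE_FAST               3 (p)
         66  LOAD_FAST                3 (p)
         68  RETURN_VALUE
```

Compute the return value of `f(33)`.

LOAD_FAST_LOAD_FAST a,a → push 33,33. Stack: [33, 33]
BINARY_OP * → 33 * 33 = 1089. Stack: [1089]
STORE_FAST q → q=1089. Stack: []
LOAD_FAST_LOAD_FAST q,q → push 1089,1089. Stack: [1089, 1089]
BINARY_OP - → 1089 - 1089 = 0. Stack: [0]
LOAD_FAST_LOAD_FAST q,a → push 1089,33. Stack: [0, 1089, 33]
BINARY_OP & → 1089 & 33 = 1. Stack: [0, 1]
BINARY_OP ^ → 0 ^ 1 = 1. Stack: [1]
STORE_FAST q → q=1. Stack: []
LOAD_FAST_LOAD_FAST a,q → push 33,1. Stack: [33, 1]
BINARY_OP + → 33 + 1 = 34. Stack: [34]
STORE_FAST x → x=34. Stack: []
LOAD_FAST_LOAD_FAST q,q → push 1,1. Stack: [1, 1]
BINARY_OP // → 1 // 1 = 1. Stack: [1]
LOAD_FAST x → push 34. Stack: [1, 34]
BINARY_OP % → 1 % 34 = 1. Stack: [1]
STORE_FAST x → x=1. Stack: []
LOAD_FAST_LOAD_FAST a,x → push 33,1. Stack: [33, 1]
BINARY_OP & → 33 & 1 = 1. Stack: [1]
STORE_FAST q → q=1. Stack: []
LOAD_FAST_LOAD_FAST q,a → push 1,33. Stack: [1, 33]
BINARY_OP + → 1 + 33 = 34. Stack: [34]
STORE_FAST p → p=34. Stack: []
LOAD_FAST p → push 34. Stack: [34]
RETURN_VALUE → return 34.

34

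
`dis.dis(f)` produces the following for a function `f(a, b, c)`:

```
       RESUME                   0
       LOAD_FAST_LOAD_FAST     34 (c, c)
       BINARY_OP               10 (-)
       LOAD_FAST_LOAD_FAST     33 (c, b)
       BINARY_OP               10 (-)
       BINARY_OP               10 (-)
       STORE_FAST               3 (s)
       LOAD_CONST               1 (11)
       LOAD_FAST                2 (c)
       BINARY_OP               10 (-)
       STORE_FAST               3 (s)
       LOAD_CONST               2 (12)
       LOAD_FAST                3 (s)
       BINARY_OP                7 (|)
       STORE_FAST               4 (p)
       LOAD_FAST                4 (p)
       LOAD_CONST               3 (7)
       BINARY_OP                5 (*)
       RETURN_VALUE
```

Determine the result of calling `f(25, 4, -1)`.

84

LOAD_FAST_LOAD_FAST c,c → push -1,-1. Stack: [-1, -1]
BINARY_OP - → -1 - -1 = 0. Stack: [0]
LOAD_FAST_LOAD_FAST c,b → push -1,4. Stack: [0, -1, 4]
BINARY_OP - → -1 - 4 = -5. Stack: [0, -5]
BINARY_OP - → 0 - -5 = 5. Stack: [5]
STORE_FAST s → s=5. Stack: []
LOAD_CONST → push 11. Stack: [11]
LOAD_FAST c → push -1. Stack: [11, -1]
BINARY_OP - → 11 - -1 = 12. Stack: [12]
STORE_FAST s → s=12. Stack: []
LOAD_CONST → push 12. Stack: [12]
LOAD_FAST s → push 12. Stack: [12, 12]
BINARY_OP | → 12 | 12 = 12. Stack: [12]
STORE_FAST p → p=12. Stack: []
LOAD_FAST p → push 12. Stack: [12]
LOAD_CONST → push 7. Stack: [12, 7]
BINARY_OP * → 12 * 7 = 84. Stack: [84]
RETURN_VALUE → return 84.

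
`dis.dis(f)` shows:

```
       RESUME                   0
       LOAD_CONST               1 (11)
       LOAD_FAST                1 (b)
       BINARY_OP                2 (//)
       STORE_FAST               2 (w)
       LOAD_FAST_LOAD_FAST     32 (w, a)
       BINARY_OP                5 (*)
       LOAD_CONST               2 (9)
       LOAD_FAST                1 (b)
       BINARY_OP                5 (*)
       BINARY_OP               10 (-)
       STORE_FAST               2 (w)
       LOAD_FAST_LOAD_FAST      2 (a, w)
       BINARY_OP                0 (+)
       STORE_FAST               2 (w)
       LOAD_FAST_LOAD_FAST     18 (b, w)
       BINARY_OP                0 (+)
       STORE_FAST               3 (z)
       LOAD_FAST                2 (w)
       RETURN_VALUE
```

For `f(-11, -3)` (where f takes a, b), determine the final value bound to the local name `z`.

LOAD_CONST → push 11. Stack: [11]
LOAD_FAST b → push -3. Stack: [11, -3]
BINARY_OP // → 11 // -3 = -4. Stack: [-4]
STORE_FAST w → w=-4. Stack: []
LOAD_FAST_LOAD_FAST w,a → push -4,-11. Stack: [-4, -11]
BINARY_OP * → -4 * -11 = 44. Stack: [44]
LOAD_CONST → push 9. Stack: [44, 9]
LOAD_FAST b → push -3. Stack: [44, 9, -3]
BINARY_OP * → 9 * -3 = -27. Stack: [44, -27]
BINARY_OP - → 44 - -27 = 71. Stack: [71]
STORE_FAST w → w=71. Stack: []
LOAD_FAST_LOAD_FAST a,w → push -11,71. Stack: [-11, 71]
BINARY_OP + → -11 + 71 = 60. Stack: [60]
STORE_FAST w → w=60. Stack: []
LOAD_FAST_LOAD_FAST b,w → push -3,60. Stack: [-3, 60]
BINARY_OP + → -3 + 60 = 57. Stack: [57]
STORE_FAST z → z=57. Stack: []
LOAD_FAST w → push 60. Stack: [60]
RETURN_VALUE → return 60.

57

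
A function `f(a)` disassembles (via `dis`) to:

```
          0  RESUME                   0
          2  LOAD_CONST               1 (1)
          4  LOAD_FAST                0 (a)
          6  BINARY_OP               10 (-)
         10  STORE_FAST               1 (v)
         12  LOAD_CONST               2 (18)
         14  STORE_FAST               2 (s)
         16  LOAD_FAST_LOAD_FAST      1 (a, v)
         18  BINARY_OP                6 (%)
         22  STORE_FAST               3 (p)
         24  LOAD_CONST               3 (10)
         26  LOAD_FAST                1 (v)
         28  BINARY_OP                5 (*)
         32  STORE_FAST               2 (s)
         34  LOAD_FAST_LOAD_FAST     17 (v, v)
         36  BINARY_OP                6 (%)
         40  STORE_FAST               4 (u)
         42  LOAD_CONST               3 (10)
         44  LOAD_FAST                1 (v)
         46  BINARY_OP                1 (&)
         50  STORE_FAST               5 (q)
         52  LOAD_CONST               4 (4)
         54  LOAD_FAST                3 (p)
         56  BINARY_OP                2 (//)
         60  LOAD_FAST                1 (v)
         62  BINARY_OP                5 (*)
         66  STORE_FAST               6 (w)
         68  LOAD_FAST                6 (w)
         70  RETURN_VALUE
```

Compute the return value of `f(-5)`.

24

LOAD_CONST → push 1. Stack: [1]
LOAD_FAST a → push -5. Stack: [1, -5]
BINARY_OP - → 1 - -5 = 6. Stack: [6]
STORE_FAST v → v=6. Stack: []
LOAD_CONST → push 18. Stack: [18]
STORE_FAST s → s=18. Stack: []
LOAD_FAST_LOAD_FAST a,v → push -5,6. Stack: [-5, 6]
BINARY_OP % → -5 % 6 = 1. Stack: [1]
STORE_FAST p → p=1. Stack: []
LOAD_CONST → push 10. Stack: [10]
LOAD_FAST v → push 6. Stack: [10, 6]
BINARY_OP * → 10 * 6 = 60. Stack: [60]
STORE_FAST s → s=60. Stack: []
LOAD_FAST_LOAD_FAST v,v → push 6,6. Stack: [6, 6]
BINARY_OP % → 6 % 6 = 0. Stack: [0]
STORE_FAST u → u=0. Stack: []
LOAD_CONST → push 10. Stack: [10]
LOAD_FAST v → push 6. Stack: [10, 6]
BINARY_OP & → 10 & 6 = 2. Stack: [2]
STORE_FAST q → q=2. Stack: []
LOAD_CONST → push 4. Stack: [4]
LOAD_FAST p → push 1. Stack: [4, 1]
BINARY_OP // → 4 // 1 = 4. Stack: [4]
LOAD_FAST v → push 6. Stack: [4, 6]
BINARY_OP * → 4 * 6 = 24. Stack: [24]
STORE_FAST w → w=24. Stack: []
LOAD_FAST w → push 24. Stack: [24]
RETURN_VALUE → return 24.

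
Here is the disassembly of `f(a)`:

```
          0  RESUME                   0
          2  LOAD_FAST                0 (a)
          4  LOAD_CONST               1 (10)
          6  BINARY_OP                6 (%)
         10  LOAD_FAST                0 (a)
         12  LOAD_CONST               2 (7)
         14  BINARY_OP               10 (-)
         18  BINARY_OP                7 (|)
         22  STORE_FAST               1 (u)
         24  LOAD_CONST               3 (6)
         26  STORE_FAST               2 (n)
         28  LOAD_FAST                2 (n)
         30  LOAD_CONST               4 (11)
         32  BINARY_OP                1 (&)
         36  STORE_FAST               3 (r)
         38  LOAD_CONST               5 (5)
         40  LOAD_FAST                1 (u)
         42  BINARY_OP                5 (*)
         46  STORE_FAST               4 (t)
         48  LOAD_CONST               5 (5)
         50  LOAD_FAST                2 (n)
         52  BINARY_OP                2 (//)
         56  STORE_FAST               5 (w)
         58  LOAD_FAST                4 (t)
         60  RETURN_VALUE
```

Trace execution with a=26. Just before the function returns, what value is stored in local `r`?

2

LOAD_FAST a → push 26. Stack: [26]
LOAD_CONST → push 10. Stack: [26, 10]
BINARY_OP % → 26 % 10 = 6. Stack: [6]
LOAD_FAST a → push 26. Stack: [6, 26]
LOAD_CONST → push 7. Stack: [6, 26, 7]
BINARY_OP - → 26 - 7 = 19. Stack: [6, 19]
BINARY_OP | → 6 | 19 = 23. Stack: [23]
STORE_FAST u → u=23. Stack: []
LOAD_CONST → push 6. Stack: [6]
STORE_FAST n → n=6. Stack: []
LOAD_FAST n → push 6. Stack: [6]
LOAD_CONST → push 11. Stack: [6, 11]
BINARY_OP & → 6 & 11 = 2. Stack: [2]
STORE_FAST r → r=2. Stack: []
LOAD_CONST → push 5. Stack: [5]
LOAD_FAST u → push 23. Stack: [5, 23]
BINARY_OP * → 5 * 23 = 115. Stack: [115]
STORE_FAST t → t=115. Stack: []
LOAD_CONST → push 5. Stack: [5]
LOAD_FAST n → push 6. Stack: [5, 6]
BINARY_OP // → 5 // 6 = 0. Stack: [0]
STORE_FAST w → w=0. Stack: []
LOAD_FAST t → push 115. Stack: [115]
RETURN_VALUE → return 115.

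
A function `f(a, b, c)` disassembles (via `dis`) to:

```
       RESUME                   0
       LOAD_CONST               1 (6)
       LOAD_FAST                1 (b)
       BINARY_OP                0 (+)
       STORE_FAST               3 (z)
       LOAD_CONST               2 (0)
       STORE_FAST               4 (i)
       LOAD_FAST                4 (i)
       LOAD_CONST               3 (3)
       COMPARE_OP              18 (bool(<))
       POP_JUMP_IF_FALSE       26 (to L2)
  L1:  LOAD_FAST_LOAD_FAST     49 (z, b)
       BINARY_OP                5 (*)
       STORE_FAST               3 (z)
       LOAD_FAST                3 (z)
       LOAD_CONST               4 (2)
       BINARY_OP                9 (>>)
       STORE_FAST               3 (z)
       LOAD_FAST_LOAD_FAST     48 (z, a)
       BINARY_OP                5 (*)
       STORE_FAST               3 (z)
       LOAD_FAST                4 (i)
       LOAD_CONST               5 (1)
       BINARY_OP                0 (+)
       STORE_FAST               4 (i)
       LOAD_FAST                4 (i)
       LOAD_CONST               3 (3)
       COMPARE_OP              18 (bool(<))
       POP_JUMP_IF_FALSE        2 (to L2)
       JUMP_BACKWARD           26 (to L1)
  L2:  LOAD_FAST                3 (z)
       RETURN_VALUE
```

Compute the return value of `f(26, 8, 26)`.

LOAD_CONST → push 6
LOAD_FAST b → push 8
BINARY_OP + → 6 + 8 = 14
STORE_FAST z → z=14
LOAD_CONST → push 0
STORE_FAST i → i=0
LOAD_FAST i → push 0
LOAD_CONST → push 3
COMPARE_OP bool(<) → 0 vs 3 = True
POP_JUMP_IF_FALSE → pop True; no jump
LOAD_FAST_LOAD_FAST z,b → push 14,8
BINARY_OP * → 14 * 8 = 112
STORE_FAST z → z=112
LOAD_FAST z → push 112
LOAD_CONST → push 2
BINARY_OP >> → 112 >> 2 = 28
STORE_FAST z → z=28
LOAD_FAST_LOAD_FAST z,a → push 28,26
BINARY_OP * → 28 * 26 = 728
STORE_FAST z → z=728
LOAD_FAST i → push 0
LOAD_CONST → push 1
BINARY_OP + → 0 + 1 = 1
STORE_FAST i → i=1
LOAD_FAST i → push 1
LOAD_CONST → push 3
COMPARE_OP bool(<) → 1 vs 3 = True
POP_JUMP_IF_FALSE → pop True; no jump
LOAD_FAST_LOAD_FAST z,b → push 728,8
BINARY_OP * → 728 * 8 = 5824
STORE_FAST z → z=5824
LOAD_FAST z → push 5824
LOAD_CONST → push 2
BINARY_OP >> → 5824 >> 2 = 1456
STORE_FAST z → z=1456
LOAD_FAST_LOAD_FAST z,a → push 1456,26
BINARY_OP * → 1456 * 26 = 37856
STORE_FAST z → z=37856
LOAD_FAST i → push 1
LOAD_CONST → push 1
BINARY_OP + → 1 + 1 = 2
STORE_FAST i → i=2
LOAD_FAST i → push 2
LOAD_CONST → push 3
COMPARE_OP bool(<) → 2 vs 3 = True
POP_JUMP_IF_FALSE → pop True; no jump
LOAD_FAST_LOAD_FAST z,b → push 37856,8
BINARY_OP * → 37856 * 8 = 302848
STORE_FAST z → z=302848
LOAD_FAST z → push 302848
LOAD_CONST → push 2
BINARY_OP >> → 302848 >> 2 = 75712
STORE_FAST z → z=75712
LOAD_FAST_LOAD_FAST z,a → push 75712,26
BINARY_OP * → 75712 * 26 = 1968512
STORE_FAST z → z=1968512
LOAD_FAST i → push 2
LOAD_CONST → push 1
BINARY_OP + → 2 + 1 = 3
STORE_FAST i → i=3
LOAD_FAST i → push 3
LOAD_CONST → push 3
COMPARE_OP bool(<) → 3 vs 3 = False
POP_JUMP_IF_FALSE → pop False; jump
LOAD_FAST z → push 1968512
RETURN_VALUE → return 1968512.

1968512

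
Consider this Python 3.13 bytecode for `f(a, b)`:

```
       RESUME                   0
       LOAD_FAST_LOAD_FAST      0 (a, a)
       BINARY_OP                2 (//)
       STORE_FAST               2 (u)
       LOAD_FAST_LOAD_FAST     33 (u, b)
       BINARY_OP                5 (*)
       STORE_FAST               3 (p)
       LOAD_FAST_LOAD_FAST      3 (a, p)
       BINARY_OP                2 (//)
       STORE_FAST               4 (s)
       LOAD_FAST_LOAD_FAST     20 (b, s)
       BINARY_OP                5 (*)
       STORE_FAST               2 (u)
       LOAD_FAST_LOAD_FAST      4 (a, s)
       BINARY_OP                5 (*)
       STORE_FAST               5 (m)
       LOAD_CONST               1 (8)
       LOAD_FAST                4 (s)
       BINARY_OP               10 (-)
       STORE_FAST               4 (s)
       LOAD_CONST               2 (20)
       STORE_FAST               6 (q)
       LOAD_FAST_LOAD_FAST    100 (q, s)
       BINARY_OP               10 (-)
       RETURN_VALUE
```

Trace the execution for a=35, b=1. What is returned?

47

LOAD_FAST_LOAD_FAST a,a → push 35,35. Stack: [35, 35]
BINARY_OP // → 35 // 35 = 1. Stack: [1]
STORE_FAST u → u=1. Stack: []
LOAD_FAST_LOAD_FAST u,b → push 1,1. Stack: [1, 1]
BINARY_OP * → 1 * 1 = 1. Stack: [1]
STORE_FAST p → p=1. Stack: []
LOAD_FAST_LOAD_FAST a,p → push 35,1. Stack: [35, 1]
BINARY_OP // → 35 // 1 = 35. Stack: [35]
STORE_FAST s → s=35. Stack: []
LOAD_FAST_LOAD_FAST b,s → push 1,35. Stack: [1, 35]
BINARY_OP * → 1 * 35 = 35. Stack: [35]
STORE_FAST u → u=35. Stack: []
LOAD_FAST_LOAD_FAST a,s → push 35,35. Stack: [35, 35]
BINARY_OP * → 35 * 35 = 1225. Stack: [1225]
STORE_FAST m → m=1225. Stack: []
LOAD_CONST → push 8. Stack: [8]
LOAD_FAST s → push 35. Stack: [8, 35]
BINARY_OP - → 8 - 35 = -27. Stack: [-27]
STORE_FAST s → s=-27. Stack: []
LOAD_CONST → push 20. Stack: [20]
STORE_FAST q → q=20. Stack: []
LOAD_FAST_LOAD_FAST q,s → push 20,-27. Stack: [20, -27]
BINARY_OP - → 20 - -27 = 47. Stack: [47]
RETURN_VALUE → return 47.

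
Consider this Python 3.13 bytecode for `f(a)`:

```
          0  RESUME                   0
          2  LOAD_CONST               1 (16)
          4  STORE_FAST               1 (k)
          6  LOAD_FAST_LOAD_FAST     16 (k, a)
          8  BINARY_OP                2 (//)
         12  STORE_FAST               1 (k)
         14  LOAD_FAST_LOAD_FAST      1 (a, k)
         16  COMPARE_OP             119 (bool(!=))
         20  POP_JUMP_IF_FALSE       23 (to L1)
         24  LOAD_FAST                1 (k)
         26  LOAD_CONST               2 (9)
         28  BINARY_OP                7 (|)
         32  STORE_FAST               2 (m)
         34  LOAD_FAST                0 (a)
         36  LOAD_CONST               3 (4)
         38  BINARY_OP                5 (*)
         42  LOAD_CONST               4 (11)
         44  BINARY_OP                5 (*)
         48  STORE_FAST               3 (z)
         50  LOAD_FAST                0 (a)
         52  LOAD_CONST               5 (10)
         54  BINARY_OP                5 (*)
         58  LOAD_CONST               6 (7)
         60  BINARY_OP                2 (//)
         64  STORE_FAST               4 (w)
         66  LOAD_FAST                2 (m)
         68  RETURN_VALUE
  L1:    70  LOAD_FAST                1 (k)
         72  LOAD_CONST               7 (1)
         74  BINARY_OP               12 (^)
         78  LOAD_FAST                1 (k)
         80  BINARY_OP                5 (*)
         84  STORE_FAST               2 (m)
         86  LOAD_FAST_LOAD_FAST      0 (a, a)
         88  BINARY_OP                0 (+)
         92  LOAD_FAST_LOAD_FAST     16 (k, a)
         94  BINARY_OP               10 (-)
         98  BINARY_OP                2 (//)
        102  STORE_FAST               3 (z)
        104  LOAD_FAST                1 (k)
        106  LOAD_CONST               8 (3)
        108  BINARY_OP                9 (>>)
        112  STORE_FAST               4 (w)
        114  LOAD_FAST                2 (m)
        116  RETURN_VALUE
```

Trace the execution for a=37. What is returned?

LOAD_CONST → push 16. Stack: [16]
STORE_FAST k → k=16. Stack: []
LOAD_FAST_LOAD_FAST k,a → push 16,37. Stack: [16, 37]
BINARY_OP // → 16 // 37 = 0. Stack: [0]
STORE_FAST k → k=0. Stack: []
LOAD_FAST_LOAD_FAST a,k → push 37,0. Stack: [37, 0]
COMPARE_OP bool(!=) → 37 vs 0 = True. Stack: [True]
POP_JUMP_IF_FALSE → pop True; no jump. Stack: []
LOAD_FAST k → push 0. Stack: [0]
LOAD_CONST → push 9. Stack: [0, 9]
BINARY_OP | → 0 | 9 = 9. Stack: [9]
STORE_FAST m → m=9. Stack: []
LOAD_FAST a → push 37. Stack: [37]
LOAD_CONST → push 4. Stack: [37, 4]
BINARY_OP * → 37 * 4 = 148. Stack: [148]
LOAD_CONST → push 11. Stack: [148, 11]
BINARY_OP * → 148 * 11 = 1628. Stack: [1628]
STORE_FAST z → z=1628. Stack: []
LOAD_FAST a → push 37. Stack: [37]
LOAD_CONST → push 10. Stack: [37, 10]
BINARY_OP * → 37 * 10 = 370. Stack: [370]
LOAD_CONST → push 7. Stack: [370, 7]
BINARY_OP // → 370 // 7 = 52. Stack: [52]
STORE_FAST w → w=52. Stack: []
LOAD_FAST m → push 9. Stack: [9]
RETURN_VALUE → return 9.

9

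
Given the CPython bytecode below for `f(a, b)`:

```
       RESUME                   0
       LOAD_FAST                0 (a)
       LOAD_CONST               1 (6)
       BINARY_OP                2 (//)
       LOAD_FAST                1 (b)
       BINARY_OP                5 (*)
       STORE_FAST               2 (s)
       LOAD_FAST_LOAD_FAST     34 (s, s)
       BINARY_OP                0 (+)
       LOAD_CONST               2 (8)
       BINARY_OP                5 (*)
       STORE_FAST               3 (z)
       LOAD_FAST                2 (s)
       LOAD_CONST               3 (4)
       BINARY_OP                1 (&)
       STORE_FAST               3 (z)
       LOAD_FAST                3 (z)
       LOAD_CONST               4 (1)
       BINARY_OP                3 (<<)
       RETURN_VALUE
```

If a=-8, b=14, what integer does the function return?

8

LOAD_FAST a → push -8. Stack: [-8]
LOAD_CONST → push 6. Stack: [-8, 6]
BINARY_OP // → -8 // 6 = -2. Stack: [-2]
LOAD_FAST b → push 14. Stack: [-2, 14]
BINARY_OP * → -2 * 14 = -28. Stack: [-28]
STORE_FAST s → s=-28. Stack: []
LOAD_FAST_LOAD_FAST s,s → push -28,-28. Stack: [-28, -28]
BINARY_OP + → -28 + -28 = -56. Stack: [-56]
LOAD_CONST → push 8. Stack: [-56, 8]
BINARY_OP * → -56 * 8 = -448. Stack: [-448]
STORE_FAST z → z=-448. Stack: []
LOAD_FAST s → push -28. Stack: [-28]
LOAD_CONST → push 4. Stack: [-28, 4]
BINARY_OP & → -28 & 4 = 4. Stack: [4]
STORE_FAST z → z=4. Stack: []
LOAD_FAST z → push 4. Stack: [4]
LOAD_CONST → push 1. Stack: [4, 1]
BINARY_OP << → 4 << 1 = 8. Stack: [8]
RETURN_VALUE → return 8.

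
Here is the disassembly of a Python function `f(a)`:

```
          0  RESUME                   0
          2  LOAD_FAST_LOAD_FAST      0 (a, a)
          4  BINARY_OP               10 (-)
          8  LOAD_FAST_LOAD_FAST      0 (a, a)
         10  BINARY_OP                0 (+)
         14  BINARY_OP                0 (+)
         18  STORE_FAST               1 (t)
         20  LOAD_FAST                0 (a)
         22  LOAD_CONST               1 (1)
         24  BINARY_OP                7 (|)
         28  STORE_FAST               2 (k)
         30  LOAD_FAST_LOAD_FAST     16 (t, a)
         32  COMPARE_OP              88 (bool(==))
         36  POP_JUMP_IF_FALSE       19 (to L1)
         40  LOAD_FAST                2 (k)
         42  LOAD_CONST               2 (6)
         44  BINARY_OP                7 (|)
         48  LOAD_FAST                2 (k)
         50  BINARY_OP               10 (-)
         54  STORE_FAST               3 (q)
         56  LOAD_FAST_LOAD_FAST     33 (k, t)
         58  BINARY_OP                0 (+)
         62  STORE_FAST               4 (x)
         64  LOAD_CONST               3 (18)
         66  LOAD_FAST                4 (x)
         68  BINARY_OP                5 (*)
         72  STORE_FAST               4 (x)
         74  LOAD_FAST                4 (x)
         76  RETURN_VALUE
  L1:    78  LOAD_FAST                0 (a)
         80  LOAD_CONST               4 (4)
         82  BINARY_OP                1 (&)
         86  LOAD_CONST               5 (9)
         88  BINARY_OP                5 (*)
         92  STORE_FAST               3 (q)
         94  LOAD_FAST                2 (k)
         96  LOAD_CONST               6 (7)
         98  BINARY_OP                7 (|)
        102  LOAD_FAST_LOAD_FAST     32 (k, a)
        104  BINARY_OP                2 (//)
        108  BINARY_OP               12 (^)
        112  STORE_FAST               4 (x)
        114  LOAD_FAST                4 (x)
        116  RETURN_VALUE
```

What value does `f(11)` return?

LOAD_FAST_LOAD_FAST a,a → push 11,11. Stack: [11, 11]
BINARY_OP - → 11 - 11 = 0. Stack: [0]
LOAD_FAST_LOAD_FAST a,a → push 11,11. Stack: [0, 11, 11]
BINARY_OP + → 11 + 11 = 22. Stack: [0, 22]
BINARY_OP + → 0 + 22 = 22. Stack: [22]
STORE_FAST t → t=22. Stack: []
LOAD_FAST a → push 11. Stack: [11]
LOAD_CONST → push 1. Stack: [11, 1]
BINARY_OP | → 11 | 1 = 11. Stack: [11]
STORE_FAST k → k=11. Stack: []
LOAD_FAST_LOAD_FAST t,a → push 22,11. Stack: [22, 11]
COMPARE_OP bool(==) → 22 vs 11 = False. Stack: [False]
POP_JUMP_IF_FALSE → pop False; jump. Stack: []
LOAD_FAST a → push 11. Stack: [11]
LOAD_CONST → push 4. Stack: [11, 4]
BINARY_OP & → 11 & 4 = 0. Stack: [0]
LOAD_CONST → push 9. Stack: [0, 9]
BINARY_OP * → 0 * 9 = 0. Stack: [0]
STORE_FAST q → q=0. Stack: []
LOAD_FAST k → push 11. Stack: [11]
LOAD_CONST → push 7. Stack: [11, 7]
BINARY_OP | → 11 | 7 = 15. Stack: [15]
LOAD_FAST_LOAD_FAST k,a → push 11,11. Stack: [15, 11, 11]
BINARY_OP // → 11 // 11 = 1. Stack: [15, 1]
BINARY_OP ^ → 15 ^ 1 = 14. Stack: [14]
STORE_FAST x → x=14. Stack: []
LOAD_FAST x → push 14. Stack: [14]
RETURN_VALUE → return 14.

14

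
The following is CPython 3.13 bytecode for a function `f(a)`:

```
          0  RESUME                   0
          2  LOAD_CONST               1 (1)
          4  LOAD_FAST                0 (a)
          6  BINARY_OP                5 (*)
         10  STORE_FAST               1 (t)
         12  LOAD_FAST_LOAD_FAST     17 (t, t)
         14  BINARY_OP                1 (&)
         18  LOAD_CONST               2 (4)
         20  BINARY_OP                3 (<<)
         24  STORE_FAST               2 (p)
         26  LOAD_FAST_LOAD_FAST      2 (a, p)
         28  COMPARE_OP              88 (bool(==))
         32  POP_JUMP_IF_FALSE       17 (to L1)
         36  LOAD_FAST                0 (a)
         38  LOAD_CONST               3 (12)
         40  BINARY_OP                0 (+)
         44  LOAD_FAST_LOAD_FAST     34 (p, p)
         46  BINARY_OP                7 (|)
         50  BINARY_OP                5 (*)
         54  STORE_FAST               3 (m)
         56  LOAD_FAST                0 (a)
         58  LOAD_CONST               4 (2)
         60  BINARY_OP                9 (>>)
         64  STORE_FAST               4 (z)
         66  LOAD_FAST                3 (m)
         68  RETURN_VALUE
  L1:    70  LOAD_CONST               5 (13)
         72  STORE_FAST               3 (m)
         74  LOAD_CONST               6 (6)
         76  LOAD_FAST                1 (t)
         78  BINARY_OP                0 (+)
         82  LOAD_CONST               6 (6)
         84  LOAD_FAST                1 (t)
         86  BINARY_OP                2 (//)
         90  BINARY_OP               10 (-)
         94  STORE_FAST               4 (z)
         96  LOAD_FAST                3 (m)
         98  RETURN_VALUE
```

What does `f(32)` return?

13

LOAD_CONST → push 1. Stack: [1]
LOAD_FAST a → push 32. Stack: [1, 32]
BINARY_OP * → 1 * 32 = 32. Stack: [32]
STORE_FAST t → t=32. Stack: []
LOAD_FAST_LOAD_FAST t,t → push 32,32. Stack: [32, 32]
BINARY_OP & → 32 & 32 = 32. Stack: [32]
LOAD_CONST → push 4. Stack: [32, 4]
BINARY_OP << → 32 << 4 = 512. Stack: [512]
STORE_FAST p → p=512. Stack: []
LOAD_FAST_LOAD_FAST a,p → push 32,512. Stack: [32, 512]
COMPARE_OP bool(==) → 32 vs 512 = False. Stack: [False]
POP_JUMP_IF_FALSE → pop False; jump. Stack: []
LOAD_CONST → push 13. Stack: [13]
STORE_FAST m → m=13. Stack: []
LOAD_CONST → push 6. Stack: [6]
LOAD_FAST t → push 32. Stack: [6, 32]
BINARY_OP + → 6 + 32 = 38. Stack: [38]
LOAD_CONST → push 6. Stack: [38, 6]
LOAD_FAST t → push 32. Stack: [38, 6, 32]
BINARY_OP // → 6 // 32 = 0. Stack: [38, 0]
BINARY_OP - → 38 - 0 = 38. Stack: [38]
STORE_FAST z → z=38. Stack: []
LOAD_FAST m → push 13. Stack: [13]
RETURN_VALUE → return 13.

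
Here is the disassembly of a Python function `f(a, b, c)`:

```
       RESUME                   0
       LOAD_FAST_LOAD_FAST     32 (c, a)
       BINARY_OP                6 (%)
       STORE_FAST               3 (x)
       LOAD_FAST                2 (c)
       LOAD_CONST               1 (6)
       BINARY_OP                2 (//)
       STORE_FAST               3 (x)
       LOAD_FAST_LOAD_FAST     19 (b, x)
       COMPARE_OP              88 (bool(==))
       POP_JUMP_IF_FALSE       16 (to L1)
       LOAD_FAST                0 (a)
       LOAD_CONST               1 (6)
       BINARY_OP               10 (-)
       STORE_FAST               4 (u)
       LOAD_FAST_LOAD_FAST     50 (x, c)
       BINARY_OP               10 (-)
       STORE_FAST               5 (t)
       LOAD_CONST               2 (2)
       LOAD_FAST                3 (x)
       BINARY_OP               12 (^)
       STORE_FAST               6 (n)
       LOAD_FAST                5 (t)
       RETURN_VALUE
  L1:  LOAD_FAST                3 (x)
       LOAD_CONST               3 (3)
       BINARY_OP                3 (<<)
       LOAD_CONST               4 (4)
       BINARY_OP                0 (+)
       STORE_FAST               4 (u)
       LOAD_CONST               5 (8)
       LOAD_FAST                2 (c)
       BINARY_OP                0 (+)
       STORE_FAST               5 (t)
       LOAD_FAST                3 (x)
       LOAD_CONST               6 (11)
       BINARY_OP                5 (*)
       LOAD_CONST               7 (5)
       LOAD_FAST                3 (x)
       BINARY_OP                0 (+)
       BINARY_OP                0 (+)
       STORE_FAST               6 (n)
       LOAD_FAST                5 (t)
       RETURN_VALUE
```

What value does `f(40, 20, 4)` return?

LOAD_FAST_LOAD_FAST c,a → push 4,40. Stack: [4, 40]
BINARY_OP % → 4 % 40 = 4. Stack: [4]
STORE_FAST x → x=4. Stack: []
LOAD_FAST c → push 4. Stack: [4]
LOAD_CONST → push 6. Stack: [4, 6]
BINARY_OP // → 4 // 6 = 0. Stack: [0]
STORE_FAST x → x=0. Stack: []
LOAD_FAST_LOAD_FAST b,x → push 20,0. Stack: [20, 0]
COMPARE_OP bool(==) → 20 vs 0 = False. Stack: [False]
POP_JUMP_IF_FALSE → pop False; jump. Stack: []
LOAD_FAST x → push 0. Stack: [0]
LOAD_CONST → push 3. Stack: [0, 3]
BINARY_OP << → 0 << 3 = 0. Stack: [0]
LOAD_CONST → push 4. Stack: [0, 4]
BINARY_OP + → 0 + 4 = 4. Stack: [4]
STORE_FAST u → u=4. Stack: []
LOAD_CONST → push 8. Stack: [8]
LOAD_FAST c → push 4. Stack: [8, 4]
BINARY_OP + → 8 + 4 = 12. Stack: [12]
STORE_FAST t → t=12. Stack: []
LOAD_FAST x → push 0. Stack: [0]
LOAD_CONST → push 11. Stack: [0, 11]
BINARY_OP * → 0 * 11 = 0. Stack: [0]
LOAD_CONST → push 5. Stack: [0, 5]
LOAD_FAST x → push 0. Stack: [0, 5, 0]
BINARY_OP + → 5 + 0 = 5. Stack: [0, 5]
BINARY_OP + → 0 + 5 = 5. Stack: [5]
STORE_FAST n → n=5. Stack: []
LOAD_FAST t → push 12. Stack: [12]
RETURN_VALUE → return 12.

12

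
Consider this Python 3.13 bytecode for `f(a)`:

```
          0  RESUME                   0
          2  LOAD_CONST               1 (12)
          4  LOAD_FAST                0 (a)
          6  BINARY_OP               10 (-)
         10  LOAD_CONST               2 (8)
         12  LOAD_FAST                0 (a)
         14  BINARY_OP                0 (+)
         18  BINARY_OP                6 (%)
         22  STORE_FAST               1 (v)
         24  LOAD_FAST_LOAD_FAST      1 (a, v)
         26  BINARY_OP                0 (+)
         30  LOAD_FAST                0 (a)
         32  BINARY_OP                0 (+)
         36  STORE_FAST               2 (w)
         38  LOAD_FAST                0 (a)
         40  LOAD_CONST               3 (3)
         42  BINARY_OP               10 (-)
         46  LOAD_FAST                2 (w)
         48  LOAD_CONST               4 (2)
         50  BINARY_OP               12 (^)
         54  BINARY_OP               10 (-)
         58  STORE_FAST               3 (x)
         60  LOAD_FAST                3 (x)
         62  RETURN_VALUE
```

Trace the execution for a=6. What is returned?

LOAD_CONST → push 12. Stack: [12]
LOAD_FAST a → push 6. Stack: [12, 6]
BINARY_OP - → 12 - 6 = 6. Stack: [6]
LOAD_CONST → push 8. Stack: [6, 8]
LOAD_FAST a → push 6. Stack: [6, 8, 6]
BINARY_OP + → 8 + 6 = 14. Stack: [6, 14]
BINARY_OP % → 6 % 14 = 6. Stack: [6]
STORE_FAST v → v=6. Stack: []
LOAD_FAST_LOAD_FAST a,v → push 6,6. Stack: [6, 6]
BINARY_OP + → 6 + 6 = 12. Stack: [12]
LOAD_FAST a → push 6. Stack: [12, 6]
BINARY_OP + → 12 + 6 = 18. Stack: [18]
STORE_FAST w → w=18. Stack: []
LOAD_FAST a → push 6. Stack: [6]
LOAD_CONST → push 3. Stack: [6, 3]
BINARY_OP - → 6 - 3 = 3. Stack: [3]
LOAD_FAST w → push 18. Stack: [3, 18]
LOAD_CONST → push 2. Stack: [3, 18, 2]
BINARY_OP ^ → 18 ^ 2 = 16. Stack: [3, 16]
BINARY_OP - → 3 - 16 = -13. Stack: [-13]
STORE_FAST x → x=-13. Stack: []
LOAD_FAST x → push -13. Stack: [-13]
RETURN_VALUE → return -13.

-13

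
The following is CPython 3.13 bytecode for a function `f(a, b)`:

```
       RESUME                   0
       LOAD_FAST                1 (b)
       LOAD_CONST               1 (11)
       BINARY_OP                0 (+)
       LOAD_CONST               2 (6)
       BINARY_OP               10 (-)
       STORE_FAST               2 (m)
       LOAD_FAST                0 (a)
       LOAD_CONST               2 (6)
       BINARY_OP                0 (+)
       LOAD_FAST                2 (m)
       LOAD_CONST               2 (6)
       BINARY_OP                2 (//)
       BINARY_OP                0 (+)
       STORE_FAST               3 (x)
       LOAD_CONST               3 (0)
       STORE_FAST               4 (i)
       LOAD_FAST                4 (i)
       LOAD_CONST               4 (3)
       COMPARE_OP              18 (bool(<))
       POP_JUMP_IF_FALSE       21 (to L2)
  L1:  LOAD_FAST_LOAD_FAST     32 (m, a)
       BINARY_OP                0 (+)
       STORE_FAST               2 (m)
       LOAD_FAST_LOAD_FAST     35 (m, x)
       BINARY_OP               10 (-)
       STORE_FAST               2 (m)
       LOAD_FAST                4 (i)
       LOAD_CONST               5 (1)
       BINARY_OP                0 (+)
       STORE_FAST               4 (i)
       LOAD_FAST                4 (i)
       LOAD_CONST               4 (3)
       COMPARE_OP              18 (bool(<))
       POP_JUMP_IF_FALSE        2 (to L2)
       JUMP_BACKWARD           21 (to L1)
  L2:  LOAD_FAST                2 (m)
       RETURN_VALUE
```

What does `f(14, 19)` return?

LOAD_FAST b → push 19. Stack: [19]
LOAD_CONST → push 11. Stack: [19, 11]
BINARY_OP + → 19 + 11 = 30. Stack: [30]
LOAD_CONST → push 6. Stack: [30, 6]
BINARY_OP - → 30 - 6 = 24. Stack: [24]
STORE_FAST m → m=24. Stack: []
LOAD_FAST a → push 14. Stack: [14]
LOAD_CONST → push 6. Stack: [14, 6]
BINARY_OP + → 14 + 6 = 20. Stack: [20]
LOAD_FAST m → push 24. Stack: [20, 24]
LOAD_CONST → push 6. Stack: [20, 24, 6]
BINARY_OP // → 24 // 6 = 4. Stack: [20, 4]
BINARY_OP + → 20 + 4 = 24. Stack: [24]
STORE_FAST x → x=24. Stack: []
LOAD_CONST → push 0. Stack: [0]
STORE_FAST i → i=0. Stack: []
LOAD_FAST i → push 0. Stack: [0]
LOAD_CONST → push 3. Stack: [0, 3]
COMPARE_OP bool(<) → 0 vs 3 = True. Stack: [True]
POP_JUMP_IF_FALSE → pop True; no jump. Stack: []
LOAD_FAST_LOAD_FAST m,a → push 24,14. Stack: [24, 14]
BINARY_OP + → 24 + 14 = 38. Stack: [38]
STORE_FAST m → m=38. Stack: []
LOAD_FAST_LOAD_FAST m,x → push 38,24. Stack: [38, 24]
BINARY_OP - → 38 - 24 = 14. Stack: [14]
STORE_FAST m → m=14. Stack: []
LOAD_FAST i → push 0. Stack: [0]
LOAD_CONST → push 1. Stack: [0, 1]
BINARY_OP + → 0 + 1 = 1. Stack: [1]
STORE_FAST i → i=1. Stack: []
LOAD_FAST i → push 1. Stack: [1]
LOAD_CONST → push 3. Stack: [1, 3]
COMPARE_OP bool(<) → 1 vs 3 = True. Stack: [True]
POP_JUMP_IF_FALSE → pop True; no jump. Stack: []
LOAD_FAST_LOAD_FAST m,a → push 14,14. Stack: [14, 14]
BINARY_OP + → 14 + 14 = 28. Stack: [28]
STORE_FAST m → m=28. Stack: []
LOAD_FAST_LOAD_FAST m,x → push 28,24. Stack: [28, 24]
BINARY_OP - → 28 - 24 = 4. Stack: [4]
STORE_FAST m → m=4. Stack: []
LOAD_FAST i → push 1. Stack: [1]
LOAD_CONST → push 1. Stack: [1, 1]
BINARY_OP + → 1 + 1 = 2. Stack: [2]
STORE_FAST i → i=2. Stack: []
LOAD_FAST i → push 2. Stack: [2]
LOAD_CONST → push 3. Stack: [2, 3]
COMPARE_OP bool(<) → 2 vs 3 = True. Stack: [True]
POP_JUMP_IF_FALSE → pop True; no jump. Stack: []
LOAD_FAST_LOAD_FAST m,a → push 4,14. Stack: [4, 14]
BINARY_OP + → 4 + 14 = 18. Stack: [18]
STORE_FAST m → m=18. Stack: []
LOAD_FAST_LOAD_FAST m,x → push 18,24. Stack: [18, 24]
BINARY_OP - → 18 - 24 = -6. Stack: [-6]
STORE_FAST m → m=-6. Stack: []
LOAD_FAST i → push 2. Stack: [2]
LOAD_CONST → push 1. Stack: [2, 1]
BINARY_OP + → 2 + 1 = 3. Stack: [3]
STORE_FAST i → i=3. Stack: []
LOAD_FAST i → push 3. Stack: [3]
LOAD_CONST → push 3. Stack: [3, 3]
COMPARE_OP bool(<) → 3 vs 3 = False. Stack: [False]
POP_JUMP_IF_FALSE → pop False; jump. Stack: []
LOAD_FAST m → push -6. Stack: [-6]
RETURN_VALUE → return -6.

-6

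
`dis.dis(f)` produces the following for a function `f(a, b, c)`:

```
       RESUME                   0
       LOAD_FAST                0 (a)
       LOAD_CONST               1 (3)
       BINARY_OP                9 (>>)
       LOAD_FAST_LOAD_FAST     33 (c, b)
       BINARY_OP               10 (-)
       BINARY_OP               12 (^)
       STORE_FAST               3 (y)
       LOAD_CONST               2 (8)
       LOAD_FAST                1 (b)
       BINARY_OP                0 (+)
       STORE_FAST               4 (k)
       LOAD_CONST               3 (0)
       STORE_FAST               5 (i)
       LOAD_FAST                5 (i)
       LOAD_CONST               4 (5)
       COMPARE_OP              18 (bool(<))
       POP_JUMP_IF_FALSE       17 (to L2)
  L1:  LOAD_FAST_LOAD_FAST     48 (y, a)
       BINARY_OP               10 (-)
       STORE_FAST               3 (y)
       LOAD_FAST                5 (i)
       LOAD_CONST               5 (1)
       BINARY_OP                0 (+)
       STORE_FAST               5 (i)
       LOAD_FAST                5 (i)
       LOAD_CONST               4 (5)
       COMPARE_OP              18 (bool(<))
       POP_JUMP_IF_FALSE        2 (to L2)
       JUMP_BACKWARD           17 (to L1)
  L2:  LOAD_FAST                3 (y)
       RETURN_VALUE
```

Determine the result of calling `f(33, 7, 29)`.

LOAD_FAST a → push 33
LOAD_CONST → push 3
BINARY_OP >> → 33 >> 3 = 4
LOAD_FAST_LOAD_FAST c,b → push 29,7
BINARY_OP - → 29 - 7 = 22
BINARY_OP ^ → 4 ^ 22 = 18
STORE_FAST y → y=18
LOAD_CONST → push 8
LOAD_FAST b → push 7
BINARY_OP + → 8 + 7 = 15
STORE_FAST k → k=15
LOAD_CONST → push 0
STORE_FAST i → i=0
LOAD_FAST i → push 0
LOAD_CONST → push 5
COMPARE_OP bool(<) → 0 vs 5 = True
POP_JUMP_IF_FALSE → pop True; no jump
LOAD_FAST_LOAD_FAST y,a → push 18,33
BINARY_OP - → 18 - 33 = -15
STORE_FAST y → y=-15
LOAD_FAST i → push 0
LOAD_CONST → push 1
BINARY_OP + → 0 + 1 = 1
STORE_FAST i → i=1
LOAD_FAST i → push 1
LOAD_CONST → push 5
COMPARE_OP bool(<) → 1 vs 5 = True
POP_JUMP_IF_FALSE → pop True; no jump
LOAD_FAST_LOAD_FAST y,a → push -15,33
BINARY_OP - → -15 - 33 = -48
STORE_FAST y → y=-48
LOAD_FAST i → push 1
LOAD_CONST → push 1
BINARY_OP + → 1 + 1 = 2
STORE_FAST i → i=2
LOAD_FAST i → push 2
LOAD_CONST → push 5
COMPARE_OP bool(<) → 2 vs 5 = True
POP_JUMP_IF_FALSE → pop True; no jump
LOAD_FAST_LOAD_FAST y,a → push -48,33
BINARY_OP - → -48 - 33 = -81
STORE_FAST y → y=-81
LOAD_FAST i → push 2
LOAD_CONST → push 1
BINARY_OP + → 2 + 1 = 3
STORE_FAST i → i=3
LOAD_FAST i → push 3
LOAD_CONST → push 5
COMPARE_OP bool(<) → 3 vs 5 = True
POP_JUMP_IF_FALSE → pop True; no jump
LOAD_FAST_LOAD_FAST y,a → push -81,33
BINARY_OP - → -81 - 33 = -114
STORE_FAST y → y=-114
LOAD_FAST i → push 3
LOAD_CONST → push 1
BINARY_OP + → 3 + 1 = 4
STORE_FAST i → i=4
LOAD_FAST i → push 4
LOAD_CONST → push 5
COMPARE_OP bool(<) → 4 vs 5 = True
POP_JUMP_IF_FALSE → pop True; no jump
LOAD_FAST_LOAD_FAST y,a → push -114,33
BINARY_OP - → -114 - 33 = -147
STORE_FAST y → y=-147
LOAD_FAST i → push 4
LOAD_CONST → push 1
BINARY_OP + → 4 + 1 = 5
STORE_FAST i → i=5
LOAD_FAST i → push 5
LOAD_CONST → push 5
COMPARE_OP bool(<) → 5 vs 5 = False
POP_JUMP_IF_FALSE → pop False; jump
LOAD_FAST y → push -147
RETURN_VALUE → return -147.

-147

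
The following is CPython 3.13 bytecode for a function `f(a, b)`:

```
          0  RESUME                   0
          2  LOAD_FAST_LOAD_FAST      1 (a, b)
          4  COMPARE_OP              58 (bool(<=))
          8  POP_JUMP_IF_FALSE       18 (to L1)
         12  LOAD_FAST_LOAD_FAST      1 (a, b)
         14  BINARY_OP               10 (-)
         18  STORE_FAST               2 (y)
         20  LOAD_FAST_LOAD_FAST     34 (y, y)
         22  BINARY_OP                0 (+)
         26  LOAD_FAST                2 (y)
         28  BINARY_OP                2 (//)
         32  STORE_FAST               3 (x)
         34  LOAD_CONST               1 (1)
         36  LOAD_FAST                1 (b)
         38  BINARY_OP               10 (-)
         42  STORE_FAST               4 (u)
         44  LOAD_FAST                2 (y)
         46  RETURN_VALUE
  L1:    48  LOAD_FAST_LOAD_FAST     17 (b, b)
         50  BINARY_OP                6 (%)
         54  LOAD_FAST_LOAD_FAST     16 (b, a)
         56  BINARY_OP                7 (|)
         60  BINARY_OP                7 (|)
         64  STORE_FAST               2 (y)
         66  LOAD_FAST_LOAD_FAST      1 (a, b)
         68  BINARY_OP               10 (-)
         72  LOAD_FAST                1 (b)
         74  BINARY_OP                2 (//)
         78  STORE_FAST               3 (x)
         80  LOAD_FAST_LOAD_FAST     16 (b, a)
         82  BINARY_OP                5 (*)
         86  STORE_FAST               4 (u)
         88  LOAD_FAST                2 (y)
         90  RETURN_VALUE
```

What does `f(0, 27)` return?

LOAD_FAST_LOAD_FAST a,b → push 0,27. Stack: [0, 27]
COMPARE_OP bool(<=) → 0 vs 27 = True. Stack: [True]
POP_JUMP_IF_FALSE → pop True; no jump. Stack: []
LOAD_FAST_LOAD_FAST a,b → push 0,27. Stack: [0, 27]
BINARY_OP - → 0 - 27 = -27. Stack: [-27]
STORE_FAST y → y=-27. Stack: []
LOAD_FAST_LOAD_FAST y,y → push -27,-27. Stack: [-27, -27]
BINARY_OP + → -27 + -27 = -54. Stack: [-54]
LOAD_FAST y → push -27. Stack: [-54, -27]
BINARY_OP // → -54 // -27 = 2. Stack: [2]
STORE_FAST x → x=2. Stack: []
LOAD_CONST → push 1. Stack: [1]
LOAD_FAST b → push 27. Stack: [1, 27]
BINARY_OP - → 1 - 27 = -26. Stack: [-26]
STORE_FAST u → u=-26. Stack: []
LOAD_FAST y → push -27. Stack: [-27]
RETURN_VALUE → return -27.

-27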